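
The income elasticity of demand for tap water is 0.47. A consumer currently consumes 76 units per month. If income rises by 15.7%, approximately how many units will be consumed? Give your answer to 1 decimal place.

81.6

%ΔQ ≈ η × %ΔI = 0.47 × 15.7% = 7.379%.
New Q ≈ 76 × (1 + 0.07379) = 81.6.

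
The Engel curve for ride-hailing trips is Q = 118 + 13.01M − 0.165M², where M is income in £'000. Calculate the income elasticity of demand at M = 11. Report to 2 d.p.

At M = 11: Q = 241.1450.
dQ/dM = 13.01 − 0.33M = 9.38000.
η = (dQ/dM)·(M/Q) = 9.38000 × (11/241.1450) = 0.43.

0.43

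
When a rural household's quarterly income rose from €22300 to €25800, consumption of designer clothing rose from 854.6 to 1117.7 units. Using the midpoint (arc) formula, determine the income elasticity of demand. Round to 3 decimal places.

ΔQ = 1117.7 − 854.6 = 263.1; midpoint Q̄ = (854.6 + 1117.7)/2 = 986.15.
ΔI = 25800 − 22300 = 3500; midpoint Ī = (22300 + 25800)/2 = 24050.
η = (ΔQ/Q̄) ÷ (ΔI/Ī) = (263.1/986.15) ÷ (3500/24050) = 1.833.

1.833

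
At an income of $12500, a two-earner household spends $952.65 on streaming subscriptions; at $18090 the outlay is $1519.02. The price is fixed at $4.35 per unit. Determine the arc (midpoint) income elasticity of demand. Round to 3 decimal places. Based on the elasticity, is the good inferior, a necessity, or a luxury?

With a constant price, Q₁ = 952.65/4.35 = 219.000 and Q₂ = 1519.02/4.35 = 349.200 (equivalently, work directly with expenditure since P cancels).
Midpoint %ΔQ = (1519.02 − 952.65)/1235.84 = 0.45829; midpoint %ΔI = (18090 − 12500)/15295 = 0.36548.
η = 0.45829 / 0.36548 = 1.254.
η > 1 ⇒ luxury.

1.254 (luxury)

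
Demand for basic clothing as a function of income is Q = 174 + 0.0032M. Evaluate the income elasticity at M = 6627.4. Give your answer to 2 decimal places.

0.11

At M = 6627.4: Q = 195.208.
dQ/dM = 0.0032.
η = (dQ/dM)·(M/Q) = 0.0032 × (6627.4/195.208) = 0.11.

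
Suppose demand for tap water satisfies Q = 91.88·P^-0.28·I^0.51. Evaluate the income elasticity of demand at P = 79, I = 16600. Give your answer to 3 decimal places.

0.510

For a multiplicative demand Q = A·P^α·I^β, the income elasticity is β everywhere.
Here β = 0.51, so η = 0.510.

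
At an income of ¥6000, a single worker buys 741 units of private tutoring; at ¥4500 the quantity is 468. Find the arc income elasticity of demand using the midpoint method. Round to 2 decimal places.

ΔQ = 468 − 741 = -273; midpoint Q̄ = (741 + 468)/2 = 604.5.
ΔI = 4500 − 6000 = -1500; midpoint Ī = (6000 + 4500)/2 = 5250.
η = (ΔQ/Q̄) ÷ (ΔI/Ī) = (-273/604.5) ÷ (-1500/5250) = 1.58.

1.58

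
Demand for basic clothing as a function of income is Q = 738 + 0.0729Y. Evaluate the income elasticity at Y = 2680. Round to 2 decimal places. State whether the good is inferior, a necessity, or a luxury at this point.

0.21 (necessity)

At Y = 2680: Q = 933.372.
dQ/dY = 0.0729.
η = (dQ/dY)·(Y/Q) = 0.0729 × (2680/933.372) = 0.21.
Since 0 < η < 1, the good is a necessity.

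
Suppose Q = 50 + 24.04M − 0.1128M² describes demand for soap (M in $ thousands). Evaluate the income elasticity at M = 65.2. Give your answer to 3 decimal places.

At M = 65.2: Q = 1137.8907.
dQ/dM = 24.04 − 0.2256M = 9.33088.
η = (dQ/dM)·(M/Q) = 9.33088 × (65.2/1137.8907) = 0.535.

0.535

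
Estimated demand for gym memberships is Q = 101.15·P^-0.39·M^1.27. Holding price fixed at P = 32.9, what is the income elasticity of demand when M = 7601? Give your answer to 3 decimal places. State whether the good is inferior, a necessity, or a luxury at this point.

For a multiplicative demand Q = A·P^α·M^β, the income elasticity is β everywhere.
Here β = 1.27, so η = 1.270.
Since η > 1, this is a luxury.

1.270 (luxury)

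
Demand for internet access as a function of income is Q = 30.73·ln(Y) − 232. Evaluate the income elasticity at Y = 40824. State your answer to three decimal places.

At Y = 40824: Q = 94.261.
dQ/dY = 30.73/Y = 0.000752743 at this income.
η = (dQ/dY)·(Y/Q) = 0.000752743 × (40824/94.261) = 0.326.

0.326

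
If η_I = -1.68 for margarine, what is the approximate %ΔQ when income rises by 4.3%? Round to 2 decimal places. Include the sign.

-7.22%

%ΔQ ≈ η × %ΔI = -1.68 × 4.3% = -7.22%.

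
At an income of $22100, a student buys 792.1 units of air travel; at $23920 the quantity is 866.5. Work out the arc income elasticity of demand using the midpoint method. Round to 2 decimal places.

ΔQ = 866.5 − 792.1 = 74.4; midpoint Q̄ = (792.1 + 866.5)/2 = 829.3.
ΔI = 23920 − 22100 = 1820; midpoint Ī = (22100 + 23920)/2 = 23010.
η = (ΔQ/Q̄) ÷ (ΔI/Ī) = (74.4/829.3) ÷ (1820/23010) = 1.13.

1.13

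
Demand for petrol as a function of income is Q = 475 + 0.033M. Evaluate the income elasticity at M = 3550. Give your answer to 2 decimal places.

0.20

At M = 3550: Q = 592.150.
dQ/dM = 0.033.
η = (dQ/dM)·(M/Q) = 0.033 × (3550/592.150) = 0.20.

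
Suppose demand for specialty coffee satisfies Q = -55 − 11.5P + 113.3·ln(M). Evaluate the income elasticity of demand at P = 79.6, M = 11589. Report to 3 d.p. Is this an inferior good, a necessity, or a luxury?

At P = 79.6, M = 11589: Q = 89.840.
Holding P constant, ∂Q/∂M = 113.3/M = 0.00977651.
η_M = (∂Q/∂M)·(M/Q) = 0.00977651 × (11589/89.840) = 1.261.
Since η > 1, this is a luxury.

1.261 (luxury)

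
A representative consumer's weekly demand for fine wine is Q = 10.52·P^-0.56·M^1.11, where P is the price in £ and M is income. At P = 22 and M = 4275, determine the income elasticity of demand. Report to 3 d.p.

For a multiplicative demand Q = A·P^α·M^β, the income elasticity is β everywhere.
Here β = 1.11, so η = 1.110.

1.110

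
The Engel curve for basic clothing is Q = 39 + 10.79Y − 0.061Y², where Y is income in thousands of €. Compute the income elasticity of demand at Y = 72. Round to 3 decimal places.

0.289

At Y = 72: Q = 499.6560.
dQ/dY = 10.79 − 0.122Y = 2.00600.
η = (dQ/dY)·(Y/Q) = 2.00600 × (72/499.6560) = 0.289.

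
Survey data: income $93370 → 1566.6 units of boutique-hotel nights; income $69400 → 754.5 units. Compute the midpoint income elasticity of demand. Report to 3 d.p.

2.376

ΔQ = 754.5 − 1566.6 = -812.1; midpoint Q̄ = (1566.6 + 754.5)/2 = 1160.55.
ΔI = 69400 − 93370 = -23970; midpoint Ī = (93370 + 69400)/2 = 81385.
η = (ΔQ/Q̄) ÷ (ΔI/Ī) = (-812.1/1160.55) ÷ (-23970/81385) = 2.376.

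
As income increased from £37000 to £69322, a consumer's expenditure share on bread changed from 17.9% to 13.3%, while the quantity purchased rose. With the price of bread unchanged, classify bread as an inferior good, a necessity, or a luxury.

Quantity rises but the budget share falls as income rises, so 0 < η < 1.

necessity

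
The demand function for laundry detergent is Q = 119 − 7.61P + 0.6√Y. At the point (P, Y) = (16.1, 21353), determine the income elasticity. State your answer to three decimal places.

At P = 16.1, Y = 21353: Q = 84.155.
Holding P constant, ∂Q/∂Y = 0.6/(2√Y) = 0.00205301.
η_Y = (∂Q/∂Y)·(Y/Q) = 0.00205301 × (21353/84.155) = 0.521.

0.521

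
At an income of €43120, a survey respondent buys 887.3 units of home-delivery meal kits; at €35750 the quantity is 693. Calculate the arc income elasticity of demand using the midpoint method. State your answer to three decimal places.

1.316

ΔQ = 693 − 887.3 = -194.3; midpoint Q̄ = (887.3 + 693)/2 = 790.15.
ΔI = 35750 − 43120 = -7370; midpoint Ī = (43120 + 35750)/2 = 39435.
η = (ΔQ/Q̄) ÷ (ΔI/Ī) = (-194.3/790.15) ÷ (-7370/39435) = 1.316.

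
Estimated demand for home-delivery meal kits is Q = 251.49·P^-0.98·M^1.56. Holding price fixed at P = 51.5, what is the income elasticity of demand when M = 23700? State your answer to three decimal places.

1.560

For a multiplicative demand Q = A·P^α·M^β, the income elasticity is β everywhere.
Here β = 1.56, so η = 1.560.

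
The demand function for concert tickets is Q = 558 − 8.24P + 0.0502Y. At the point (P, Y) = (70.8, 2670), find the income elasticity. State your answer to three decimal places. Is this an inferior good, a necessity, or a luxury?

1.234 (luxury)

At P = 70.8, Y = 2670: Q = 108.642.
Holding P constant, ∂Q/∂Y = 0.0502.
η_Y = (∂Q/∂Y)·(Y/Q) = 0.0502 × (2670/108.642) = 1.234.
Since η > 1, this is a luxury.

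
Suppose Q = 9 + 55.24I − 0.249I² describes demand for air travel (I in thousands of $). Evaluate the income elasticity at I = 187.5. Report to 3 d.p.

-4.434

At I = 187.5: Q = 1612.5938.
dQ/dI = 55.24 − 0.498I = -38.13500.
η = (dQ/dI)·(I/Q) = -38.13500 × (187.5/1612.5938) = -4.434.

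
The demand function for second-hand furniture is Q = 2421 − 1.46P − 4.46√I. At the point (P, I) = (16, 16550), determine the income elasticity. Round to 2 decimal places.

At P = 16, I = 16550: Q = 1823.875.
Holding P constant, ∂Q/∂I = -4.46/(2√I) = -0.0173343.
η_I = (∂Q/∂I)·(I/Q) = -0.0173343 × (16550/1823.875) = -0.16.

-0.16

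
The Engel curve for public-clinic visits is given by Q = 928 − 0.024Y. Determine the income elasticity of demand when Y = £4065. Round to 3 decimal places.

-0.117

At Y = 4065: Q = 830.440.
dQ/dY = −0.024.
η = (dQ/dY)·(Y/Q) = -0.024 × (4065/830.440) = -0.117.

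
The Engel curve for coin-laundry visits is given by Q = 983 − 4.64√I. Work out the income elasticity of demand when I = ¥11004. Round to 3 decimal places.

-0.490

At I = 11004: Q = 496.264.
dQ/dI = -4.64/(2√I) = -0.0221163 at this income.
η = (dQ/dI)·(I/Q) = -0.0221163 × (11004/496.264) = -0.490.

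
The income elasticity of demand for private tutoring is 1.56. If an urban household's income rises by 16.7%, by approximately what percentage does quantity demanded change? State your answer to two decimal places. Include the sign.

26.05%

%ΔQ ≈ η × %ΔI = 1.56 × 16.7% = 26.05%.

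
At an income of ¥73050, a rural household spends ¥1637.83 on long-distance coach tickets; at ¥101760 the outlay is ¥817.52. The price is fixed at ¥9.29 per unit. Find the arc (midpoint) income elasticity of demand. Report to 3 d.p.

-2.034

With a constant price, Q₁ = 1637.83/9.29 = 176.300 and Q₂ = 817.52/9.29 = 88.000 (equivalently, work directly with expenditure since P cancels).
Midpoint %ΔQ = (817.52 − 1637.83)/1227.68 = -0.66818; midpoint %ΔI = (101760 − 73050)/87405 = 0.32847.
η = -0.66818 / 0.32847 = -2.034.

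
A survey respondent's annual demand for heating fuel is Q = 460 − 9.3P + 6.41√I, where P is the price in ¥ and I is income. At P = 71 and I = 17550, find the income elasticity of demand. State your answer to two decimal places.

0.65

At P = 71, I = 17550: Q = 648.874.
Holding P constant, ∂Q/∂I = 6.41/(2√I) = 0.024193.
η_I = (∂Q/∂I)·(I/Q) = 0.024193 × (17550/648.874) = 0.65.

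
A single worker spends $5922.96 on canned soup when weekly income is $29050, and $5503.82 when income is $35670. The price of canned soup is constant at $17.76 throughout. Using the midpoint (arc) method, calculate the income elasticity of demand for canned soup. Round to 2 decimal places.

With a constant price, Q₁ = 5922.96/17.76 = 333.500 and Q₂ = 5503.82/17.76 = 309.900 (equivalently, work directly with expenditure since P cancels).
Midpoint %ΔQ = (5503.82 − 5922.96)/5713.39 = -0.07336; midpoint %ΔI = (35670 − 29050)/32360 = 0.20457.
η = -0.07336 / 0.20457 = -0.36.

-0.36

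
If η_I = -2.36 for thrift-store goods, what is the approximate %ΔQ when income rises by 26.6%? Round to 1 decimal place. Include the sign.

-62.8%

%ΔQ ≈ η × %ΔI = -2.36 × 26.6% = -62.8%.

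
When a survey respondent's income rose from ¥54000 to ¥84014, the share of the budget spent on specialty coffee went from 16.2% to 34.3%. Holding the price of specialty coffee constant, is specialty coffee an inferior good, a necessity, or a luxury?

The budget share rises as income rises, so η > 1.

luxury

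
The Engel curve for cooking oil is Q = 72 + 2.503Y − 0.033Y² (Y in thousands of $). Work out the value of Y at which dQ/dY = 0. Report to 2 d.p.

dQ/dY = 2.503 − 0.066Y.
The good is inferior where dQ/dY < 0. Setting dQ/dY = 0 gives Y = 2.503 / 0.066 = 37.92.

37.92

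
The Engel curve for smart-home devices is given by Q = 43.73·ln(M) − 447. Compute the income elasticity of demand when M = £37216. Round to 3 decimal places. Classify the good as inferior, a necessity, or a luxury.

At M = 37216: Q = 13.236.
dQ/dM = 43.73/M = 0.00117503 at this income.
η = (dQ/dM)·(M/Q) = 0.00117503 × (37216/13.236) = 3.304.
Since η > 1, the good is a luxury.

3.304 (luxury)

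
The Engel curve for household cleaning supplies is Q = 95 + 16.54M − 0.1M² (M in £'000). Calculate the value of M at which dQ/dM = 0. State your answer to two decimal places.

dQ/dM = 16.54 − 0.2M.
The good is inferior where dQ/dM < 0. Setting dQ/dM = 0 gives M = 16.54 / 0.2 = 82.70.

82.70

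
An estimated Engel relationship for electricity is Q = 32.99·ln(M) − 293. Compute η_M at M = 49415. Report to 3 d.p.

At M = 49415: Q = 63.556.
dQ/dM = 32.99/M = 0.000667611 at this income.
η = (dQ/dM)·(M/Q) = 0.000667611 × (49415/63.556) = 0.519.

0.519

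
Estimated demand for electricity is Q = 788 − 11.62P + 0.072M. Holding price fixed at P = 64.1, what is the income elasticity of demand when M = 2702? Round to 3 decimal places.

At P = 64.1, M = 2702: Q = 237.702.
Holding P constant, ∂Q/∂M = 0.072.
η_M = (∂Q/∂M)·(M/Q) = 0.072 × (2702/237.702) = 0.818.

0.818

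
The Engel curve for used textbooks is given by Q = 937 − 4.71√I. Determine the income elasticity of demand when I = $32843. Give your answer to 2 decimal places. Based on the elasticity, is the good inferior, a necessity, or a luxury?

-5.12 (inferior good)

At I = 32843: Q = 83.424.
dQ/dI = -4.71/(2√I) = -0.0129948 at this income.
η = (dQ/dI)·(I/Q) = -0.0129948 × (32843/83.424) = -5.12.
Since η < 0, the good is an inferior good.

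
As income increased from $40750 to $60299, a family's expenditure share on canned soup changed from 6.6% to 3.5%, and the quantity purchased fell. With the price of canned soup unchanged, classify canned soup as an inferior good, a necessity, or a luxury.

inferior good

Quantity demanded falls as income rises, so η < 0.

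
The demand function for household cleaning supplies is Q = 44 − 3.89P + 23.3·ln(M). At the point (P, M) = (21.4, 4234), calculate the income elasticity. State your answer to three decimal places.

0.150

At P = 21.4, M = 4234: Q = 155.330.
Holding P constant, ∂Q/∂M = 23.3/M = 0.00550307.
η_M = (∂Q/∂M)·(M/Q) = 0.00550307 × (4234/155.330) = 0.150.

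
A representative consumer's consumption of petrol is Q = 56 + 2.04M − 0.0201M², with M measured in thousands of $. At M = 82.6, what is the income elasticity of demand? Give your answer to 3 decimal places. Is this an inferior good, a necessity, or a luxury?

-1.211 (inferior good)

At M = 82.6: Q = 87.3665.
dQ/dM = 2.04 − 0.0402M = -1.28052.
η = (dQ/dM)·(M/Q) = -1.28052 × (82.6/87.3665) = -1.211.
η < 0 ⇒ inferior good.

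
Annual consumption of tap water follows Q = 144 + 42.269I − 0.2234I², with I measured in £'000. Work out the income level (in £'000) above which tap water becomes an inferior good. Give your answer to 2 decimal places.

94.60

dQ/dI = 42.269 − 0.4468I.
The good is inferior where dQ/dI < 0. Setting dQ/dI = 0 gives I = 42.269 / 0.4468 = 94.60.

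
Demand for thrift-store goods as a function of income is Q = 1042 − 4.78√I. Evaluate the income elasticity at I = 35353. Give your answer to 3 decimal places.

-3.137

At I = 35353: Q = 143.246.
dQ/dI = -4.78/(2√I) = -0.0127111 at this income.
η = (dQ/dI)·(I/Q) = -0.0127111 × (35353/143.246) = -3.137.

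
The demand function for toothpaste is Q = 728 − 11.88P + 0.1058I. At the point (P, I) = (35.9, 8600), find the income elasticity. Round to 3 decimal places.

At P = 35.9, I = 8600: Q = 1211.388.
Holding P constant, ∂Q/∂I = 0.1058.
η_I = (∂Q/∂I)·(I/Q) = 0.1058 × (8600/1211.388) = 0.751.

0.751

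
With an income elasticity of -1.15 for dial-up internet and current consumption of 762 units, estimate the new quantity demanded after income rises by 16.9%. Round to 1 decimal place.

%ΔQ ≈ η × %ΔI = -1.15 × 16.9% = -19.435%.
New Q ≈ 762 × (1 − 0.19435) = 613.9.

613.9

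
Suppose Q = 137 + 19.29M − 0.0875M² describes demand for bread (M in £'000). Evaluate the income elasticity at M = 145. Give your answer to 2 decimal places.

-0.81

At M = 145: Q = 1094.3625.
dQ/dM = 19.29 − 0.175M = -6.08500.
η = (dQ/dM)·(M/Q) = -6.08500 × (145/1094.3625) = -0.81.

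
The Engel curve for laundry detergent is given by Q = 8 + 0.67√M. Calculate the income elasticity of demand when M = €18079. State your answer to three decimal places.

0.459

At M = 18079: Q = 98.087.
dQ/dM = 0.67/(2√M) = 0.00249148 at this income.
η = (dQ/dM)·(M/Q) = 0.00249148 × (18079/98.087) = 0.459.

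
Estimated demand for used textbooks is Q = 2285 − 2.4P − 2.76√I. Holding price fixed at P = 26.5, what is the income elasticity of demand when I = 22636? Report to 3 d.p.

-0.115

At P = 26.5, I = 22636: Q = 1806.151.
Holding P constant, ∂Q/∂I = -2.76/(2√I) = -0.00917232.
η_I = (∂Q/∂I)·(I/Q) = -0.00917232 × (22636/1806.151) = -0.115.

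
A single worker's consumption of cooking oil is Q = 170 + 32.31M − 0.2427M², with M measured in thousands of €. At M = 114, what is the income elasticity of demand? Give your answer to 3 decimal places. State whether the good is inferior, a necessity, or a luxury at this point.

-3.754 (inferior good)

At M = 114: Q = 699.2108.
dQ/dM = 32.31 − 0.4854M = -23.02560.
η = (dQ/dM)·(M/Q) = -23.02560 × (114/699.2108) = -3.754.
η < 0 ⇒ inferior good.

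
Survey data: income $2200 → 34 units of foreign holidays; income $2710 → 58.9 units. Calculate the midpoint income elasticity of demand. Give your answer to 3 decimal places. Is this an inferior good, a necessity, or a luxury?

ΔQ = 58.9 − 34 = 24.9; midpoint Q̄ = (34 + 58.9)/2 = 46.45.
ΔI = 2710 − 2200 = 510; midpoint Ī = (2200 + 2710)/2 = 2455.
η = (ΔQ/Q̄) ÷ (ΔI/Ī) = (24.9/46.45) ÷ (510/2455) = 2.580.
η > 1 ⇒ luxury.

2.580 (luxury)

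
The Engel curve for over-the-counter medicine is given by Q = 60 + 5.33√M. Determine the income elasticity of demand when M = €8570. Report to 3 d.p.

0.446

At M = 8570: Q = 553.421.
dQ/dM = 5.33/(2√M) = 0.0287877 at this income.
η = (dQ/dM)·(M/Q) = 0.0287877 × (8570/553.421) = 0.446.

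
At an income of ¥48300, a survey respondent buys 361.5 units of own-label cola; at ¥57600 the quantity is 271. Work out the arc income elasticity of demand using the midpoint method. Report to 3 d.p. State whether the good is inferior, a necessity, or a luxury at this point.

-1.629 (inferior good)

ΔQ = 271 − 361.5 = -90.5; midpoint Q̄ = (361.5 + 271)/2 = 316.25.
ΔI = 57600 − 48300 = 9300; midpoint Ī = (48300 + 57600)/2 = 52950.
η = (ΔQ/Q̄) ÷ (ΔI/Ī) = (-90.5/316.25) ÷ (9300/52950) = -1.629.
η < 0 ⇒ inferior good.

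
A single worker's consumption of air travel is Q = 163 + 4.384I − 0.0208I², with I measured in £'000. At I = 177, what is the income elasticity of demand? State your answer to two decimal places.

-1.84

At I = 177: Q = 287.3248.
dQ/dI = 4.384 − 0.0416I = -2.97920.
η = (dQ/dI)·(I/Q) = -2.97920 × (177/287.3248) = -1.84.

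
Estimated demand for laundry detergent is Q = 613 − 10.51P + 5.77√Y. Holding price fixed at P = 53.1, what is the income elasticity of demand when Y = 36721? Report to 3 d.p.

0.476

At P = 53.1, Y = 36721: Q = 1160.608.
Holding P constant, ∂Q/∂Y = 5.77/(2√Y) = 0.0150553.
η_Y = (∂Q/∂Y)·(Y/Q) = 0.0150553 × (36721/1160.608) = 0.476.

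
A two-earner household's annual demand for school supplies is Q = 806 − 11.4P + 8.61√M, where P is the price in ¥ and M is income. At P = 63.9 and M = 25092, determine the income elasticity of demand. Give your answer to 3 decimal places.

0.473

At P = 63.9, M = 25092: Q = 1441.403.
Holding P constant, ∂Q/∂M = 8.61/(2√M) = 0.0271773.
η_M = (∂Q/∂M)·(M/Q) = 0.0271773 × (25092/1441.403) = 0.473.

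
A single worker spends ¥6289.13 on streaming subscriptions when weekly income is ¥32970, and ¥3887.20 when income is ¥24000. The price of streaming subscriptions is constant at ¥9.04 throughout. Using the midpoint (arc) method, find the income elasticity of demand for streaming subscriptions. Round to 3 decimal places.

1.499

With a constant price, Q₁ = 6289.13/9.04 = 695.700 and Q₂ = 3887.20/9.04 = 430.000 (equivalently, work directly with expenditure since P cancels).
Midpoint %ΔQ = (3887.20 − 6289.13)/5088.17 = -0.47206; midpoint %ΔI = (24000 − 32970)/28485 = -0.31490.
η = -0.47206 / -0.31490 = 1.499.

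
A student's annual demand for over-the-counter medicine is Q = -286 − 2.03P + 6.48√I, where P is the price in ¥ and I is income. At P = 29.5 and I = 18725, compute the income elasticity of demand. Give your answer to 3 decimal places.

0.820

At P = 29.5, I = 18725: Q = 540.834.
Holding P constant, ∂Q/∂I = 6.48/(2√I) = 0.0236774.
η_I = (∂Q/∂I)·(I/Q) = 0.0236774 × (18725/540.834) = 0.820.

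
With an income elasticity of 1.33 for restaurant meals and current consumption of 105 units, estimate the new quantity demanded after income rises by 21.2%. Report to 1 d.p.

%ΔQ ≈ η × %ΔI = 1.33 × 21.2% = 28.196%.
New Q ≈ 105 × (1 + 0.28196) = 134.6.

134.6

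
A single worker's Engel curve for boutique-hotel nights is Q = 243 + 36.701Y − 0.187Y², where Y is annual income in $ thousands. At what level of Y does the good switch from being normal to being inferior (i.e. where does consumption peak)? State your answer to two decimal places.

98.13

dQ/dY = 36.701 − 0.374Y.
The good is inferior where dQ/dY < 0. Setting dQ/dY = 0 gives Y = 36.701 / 0.374 = 98.13.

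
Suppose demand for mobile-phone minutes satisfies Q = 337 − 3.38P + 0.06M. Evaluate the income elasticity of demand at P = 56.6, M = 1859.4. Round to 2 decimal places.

0.43

At P = 56.6, M = 1859.4: Q = 257.256.
Holding P constant, ∂Q/∂M = 0.06.
η_M = (∂Q/∂M)·(M/Q) = 0.06 × (1859.4/257.256) = 0.43.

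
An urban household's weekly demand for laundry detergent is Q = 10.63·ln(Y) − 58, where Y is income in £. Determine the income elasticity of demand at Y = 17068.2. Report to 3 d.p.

0.233

At Y = 17068.2: Q = 45.589.
dQ/dY = 10.63/Y = 0.000622796 at this income.
η = (dQ/dY)·(Y/Q) = 0.000622796 × (17068.2/45.589) = 0.233.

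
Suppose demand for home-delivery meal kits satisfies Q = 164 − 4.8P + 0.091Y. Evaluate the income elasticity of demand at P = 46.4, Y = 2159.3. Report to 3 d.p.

At P = 46.4, Y = 2159.3: Q = 137.776.
Holding P constant, ∂Q/∂Y = 0.091.
η_Y = (∂Q/∂Y)·(Y/Q) = 0.091 × (2159.3/137.776) = 1.426.

1.426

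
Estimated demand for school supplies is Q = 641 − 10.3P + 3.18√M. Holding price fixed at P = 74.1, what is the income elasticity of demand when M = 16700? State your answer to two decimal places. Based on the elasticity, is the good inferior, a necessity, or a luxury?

0.71 (necessity)

At P = 74.1, M = 16700: Q = 288.717.
Holding P constant, ∂Q/∂M = 3.18/(2√M) = 0.0123038.
η_M = (∂Q/∂M)·(M/Q) = 0.0123038 × (16700/288.717) = 0.71.
Since 0 < η < 1, this is a necessity.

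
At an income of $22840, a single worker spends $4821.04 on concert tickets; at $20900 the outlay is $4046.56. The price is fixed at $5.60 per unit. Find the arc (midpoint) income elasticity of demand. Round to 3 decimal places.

With a constant price, Q₁ = 4821.04/5.60 = 860.900 and Q₂ = 4046.56/5.60 = 722.600 (equivalently, work directly with expenditure since P cancels).
Midpoint %ΔQ = (4046.56 − 4821.04)/4433.80 = -0.17468; midpoint %ΔI = (20900 − 22840)/21870 = -0.08871.
η = -0.17468 / -0.08871 = 1.969.

1.969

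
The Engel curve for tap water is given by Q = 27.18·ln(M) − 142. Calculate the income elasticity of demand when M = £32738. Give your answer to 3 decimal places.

At M = 32738: Q = 140.571.
dQ/dM = 27.18/M = 0.000830228 at this income.
η = (dQ/dM)·(M/Q) = 0.000830228 × (32738/140.571) = 0.193.

0.193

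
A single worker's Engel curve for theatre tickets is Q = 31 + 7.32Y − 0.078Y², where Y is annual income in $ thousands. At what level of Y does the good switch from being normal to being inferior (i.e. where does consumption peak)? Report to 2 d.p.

dQ/dY = 7.32 − 0.156Y.
The good is inferior where dQ/dY < 0. Setting dQ/dY = 0 gives Y = 7.32 / 0.156 = 46.92.

46.92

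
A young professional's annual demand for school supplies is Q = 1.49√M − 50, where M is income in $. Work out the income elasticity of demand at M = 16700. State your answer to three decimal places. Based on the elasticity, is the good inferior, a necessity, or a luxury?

0.675 (necessity)

At M = 16700: Q = 142.550.
dQ/dM = 1.49/(2√M) = 0.00576498 at this income.
η = (dQ/dM)·(M/Q) = 0.00576498 × (16700/142.550) = 0.675.
Since 0 < η < 1, the good is a necessity.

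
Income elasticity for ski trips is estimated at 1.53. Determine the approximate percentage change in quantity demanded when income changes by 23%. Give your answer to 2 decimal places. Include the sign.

35.19%

%ΔQ ≈ η × %ΔI = 1.53 × 23% = 35.19%.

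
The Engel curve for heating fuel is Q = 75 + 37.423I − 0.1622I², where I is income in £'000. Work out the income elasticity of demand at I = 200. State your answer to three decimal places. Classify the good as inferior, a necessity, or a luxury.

At I = 200: Q = 1071.6000.
dQ/dI = 37.423 − 0.3244I = -27.45700.
η = (dQ/dI)·(I/Q) = -27.45700 × (200/1071.6000) = -5.124.
η < 0 ⇒ inferior good.

-5.124 (inferior good)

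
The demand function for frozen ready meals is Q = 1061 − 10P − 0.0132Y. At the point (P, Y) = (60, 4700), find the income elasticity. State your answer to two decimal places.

-0.16

At P = 60, Y = 4700: Q = 398.960.
Holding P constant, ∂Q/∂Y = −0.0132.
η_Y = (∂Q/∂Y)·(Y/Q) = -0.0132 × (4700/398.960) = -0.16.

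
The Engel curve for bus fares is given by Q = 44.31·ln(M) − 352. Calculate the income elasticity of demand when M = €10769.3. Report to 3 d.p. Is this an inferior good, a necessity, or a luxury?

At M = 10769.3: Q = 59.394.
dQ/dM = 44.31/M = 0.00411447 at this income.
η = (dQ/dM)·(M/Q) = 0.00411447 × (10769.3/59.394) = 0.746.
Since 0 < η < 1, the good is a necessity.

0.746 (necessity)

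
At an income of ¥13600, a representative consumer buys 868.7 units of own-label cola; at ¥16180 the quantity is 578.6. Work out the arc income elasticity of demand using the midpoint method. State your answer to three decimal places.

-2.314

ΔQ = 578.6 − 868.7 = -290.1; midpoint Q̄ = (868.7 + 578.6)/2 = 723.65.
ΔI = 16180 − 13600 = 2580; midpoint Ī = (13600 + 16180)/2 = 14890.
η = (ΔQ/Q̄) ÷ (ΔI/Ī) = (-290.1/723.65) ÷ (2580/14890) = -2.314.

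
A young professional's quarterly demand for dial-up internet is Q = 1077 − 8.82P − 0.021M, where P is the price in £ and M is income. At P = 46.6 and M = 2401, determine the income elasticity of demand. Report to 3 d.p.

-0.082

At P = 46.6, M = 2401: Q = 615.567.
Holding P constant, ∂Q/∂M = −0.021.
η_M = (∂Q/∂M)·(M/Q) = -0.021 × (2401/615.567) = -0.082.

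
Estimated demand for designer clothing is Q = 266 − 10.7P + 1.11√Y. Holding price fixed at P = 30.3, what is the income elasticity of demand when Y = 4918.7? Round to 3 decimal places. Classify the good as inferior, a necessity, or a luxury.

1.982 (luxury)

At P = 30.3, Y = 4918.7: Q = 19.638.
Holding P constant, ∂Q/∂Y = 1.11/(2√Y) = 0.00791349.
η_Y = (∂Q/∂Y)·(Y/Q) = 0.00791349 × (4918.7/19.638) = 1.982.
Since η > 1, this is a luxury.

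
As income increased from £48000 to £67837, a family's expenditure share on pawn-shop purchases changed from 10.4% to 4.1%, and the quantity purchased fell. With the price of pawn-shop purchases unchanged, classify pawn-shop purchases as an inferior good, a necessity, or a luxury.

inferior good

Quantity demanded falls as income rises, so η < 0.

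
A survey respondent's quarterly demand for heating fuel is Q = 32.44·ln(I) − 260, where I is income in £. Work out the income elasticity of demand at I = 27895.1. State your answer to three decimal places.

At I = 27895.1: Q = 72.063.
dQ/dI = 32.44/I = 0.00116293 at this income.
η = (dQ/dI)·(I/Q) = 0.00116293 × (27895.1/72.063) = 0.450.

0.450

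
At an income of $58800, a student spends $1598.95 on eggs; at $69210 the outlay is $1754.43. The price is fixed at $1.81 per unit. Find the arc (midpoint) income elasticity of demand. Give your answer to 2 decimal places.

With a constant price, Q₁ = 1598.95/1.81 = 883.398 and Q₂ = 1754.43/1.81 = 969.298 (equivalently, work directly with expenditure since P cancels).
Midpoint %ΔQ = (1754.43 − 1598.95)/1676.69 = 0.09273; midpoint %ΔI = (69210 − 58800)/64005 = 0.16264.
η = 0.09273 / 0.16264 = 0.57.

0.57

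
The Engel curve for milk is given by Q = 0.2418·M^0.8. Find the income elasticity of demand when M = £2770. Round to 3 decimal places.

For Q = A·M^β the income elasticity is constant and equal to β.
Here β = 0.8, so η = 0.800.

0.800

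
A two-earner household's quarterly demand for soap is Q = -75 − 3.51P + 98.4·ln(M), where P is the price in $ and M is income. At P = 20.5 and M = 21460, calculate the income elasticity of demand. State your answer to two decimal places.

0.12

At P = 20.5, M = 21460: Q = 834.481.
Holding P constant, ∂Q/∂M = 98.4/M = 0.00458527.
η_M = (∂Q/∂M)·(M/Q) = 0.00458527 × (21460/834.481) = 0.12.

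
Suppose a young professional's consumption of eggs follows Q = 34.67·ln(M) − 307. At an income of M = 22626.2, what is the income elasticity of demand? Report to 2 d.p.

0.85

At M = 22626.2: Q = 40.631.
dQ/dM = 34.67/M = 0.00153229 at this income.
η = (dQ/dM)·(M/Q) = 0.00153229 × (22626.2/40.631) = 0.85.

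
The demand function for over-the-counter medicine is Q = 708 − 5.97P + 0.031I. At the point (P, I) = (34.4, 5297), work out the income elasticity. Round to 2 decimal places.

At P = 34.4, I = 5297: Q = 666.839.
Holding P constant, ∂Q/∂I = 0.031.
η_I = (∂Q/∂I)·(I/Q) = 0.031 × (5297/666.839) = 0.25.

0.25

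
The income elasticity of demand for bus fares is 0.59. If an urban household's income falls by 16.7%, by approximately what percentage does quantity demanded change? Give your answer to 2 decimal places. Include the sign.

%ΔQ ≈ η × %ΔI = 0.59 × (-16.7%) = -9.85%.

-9.85%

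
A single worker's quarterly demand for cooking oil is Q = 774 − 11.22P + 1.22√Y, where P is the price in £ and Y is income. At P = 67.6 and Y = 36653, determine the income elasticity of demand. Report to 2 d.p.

At P = 67.6, Y = 36653: Q = 249.097.
Holding P constant, ∂Q/∂Y = 1.22/(2√Y) = 0.00318621.
η_Y = (∂Q/∂Y)·(Y/Q) = 0.00318621 × (36653/249.097) = 0.47.

0.47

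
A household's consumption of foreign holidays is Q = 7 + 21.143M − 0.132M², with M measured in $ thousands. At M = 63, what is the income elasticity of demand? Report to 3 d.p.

At M = 63: Q = 815.1010.
dQ/dM = 21.143 − 0.264M = 4.51100.
η = (dQ/dM)·(M/Q) = 4.51100 × (63/815.1010) = 0.349.

0.349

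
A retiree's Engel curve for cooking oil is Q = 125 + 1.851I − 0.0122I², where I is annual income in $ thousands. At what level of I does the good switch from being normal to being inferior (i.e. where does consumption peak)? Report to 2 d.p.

dQ/dI = 1.851 − 0.0244I.
The good is inferior where dQ/dI < 0. Setting dQ/dI = 0 gives I = 1.851 / 0.0244 = 75.86.

75.86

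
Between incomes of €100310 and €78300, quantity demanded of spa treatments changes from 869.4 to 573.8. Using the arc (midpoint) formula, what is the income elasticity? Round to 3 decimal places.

ΔQ = 573.8 − 869.4 = -295.6; midpoint Q̄ = (869.4 + 573.8)/2 = 721.6.
ΔI = 78300 − 100310 = -22010; midpoint Ī = (100310 + 78300)/2 = 89305.
η = (ΔQ/Q̄) ÷ (ΔI/Ī) = (-295.6/721.6) ÷ (-22010/89305) = 1.662.

1.662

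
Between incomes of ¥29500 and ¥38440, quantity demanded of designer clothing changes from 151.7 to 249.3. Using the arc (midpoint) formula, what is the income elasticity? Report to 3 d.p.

1.850

ΔQ = 249.3 − 151.7 = 97.6; midpoint Q̄ = (151.7 + 249.3)/2 = 200.5.
ΔI = 38440 − 29500 = 8940; midpoint Ī = (29500 + 38440)/2 = 33970.
η = (ΔQ/Q̄) ÷ (ΔI/Ī) = (97.6/200.5) ÷ (8940/33970) = 1.850.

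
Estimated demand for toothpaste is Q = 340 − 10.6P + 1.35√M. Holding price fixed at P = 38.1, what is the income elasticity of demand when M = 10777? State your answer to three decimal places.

0.919

At P = 38.1, M = 10777: Q = 76.287.
Holding P constant, ∂Q/∂M = 1.35/(2√M) = 0.00650212.
η_M = (∂Q/∂M)·(M/Q) = 0.00650212 × (10777/76.287) = 0.919.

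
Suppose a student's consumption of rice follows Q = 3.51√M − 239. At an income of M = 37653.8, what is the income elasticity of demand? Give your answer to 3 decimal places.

0.770

At M = 37653.8: Q = 442.101.
dQ/dM = 3.51/(2√M) = 0.00904425 at this income.
η = (dQ/dM)·(M/Q) = 0.00904425 × (37653.8/442.101) = 0.770.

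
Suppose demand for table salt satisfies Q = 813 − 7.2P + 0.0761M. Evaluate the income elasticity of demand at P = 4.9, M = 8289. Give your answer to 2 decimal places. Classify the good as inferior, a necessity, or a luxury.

At P = 4.9, M = 8289: Q = 1408.513.
Holding P constant, ∂Q/∂M = 0.0761.
η_M = (∂Q/∂M)·(M/Q) = 0.0761 × (8289/1408.513) = 0.45.
Since 0 < η < 1, this is a necessity.

0.45 (necessity)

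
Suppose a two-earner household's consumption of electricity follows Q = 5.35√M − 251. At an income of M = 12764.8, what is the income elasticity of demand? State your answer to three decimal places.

At M = 12764.8: Q = 353.451.
dQ/dM = 5.35/(2√M) = 0.0236765 at this income.
η = (dQ/dM)·(M/Q) = 0.0236765 × (12764.8/353.451) = 0.855.

0.855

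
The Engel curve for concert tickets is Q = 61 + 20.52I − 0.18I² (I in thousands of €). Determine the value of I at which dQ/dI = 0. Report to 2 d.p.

dQ/dI = 20.52 − 0.36I.
The good is inferior where dQ/dI < 0. Setting dQ/dI = 0 gives I = 20.52 / 0.36 = 57.00.

57.00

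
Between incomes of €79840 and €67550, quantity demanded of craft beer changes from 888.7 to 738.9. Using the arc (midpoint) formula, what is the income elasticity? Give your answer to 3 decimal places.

ΔQ = 738.9 − 888.7 = -149.8; midpoint Q̄ = (888.7 + 738.9)/2 = 813.8.
ΔI = 67550 − 79840 = -12290; midpoint Ī = (79840 + 67550)/2 = 73695.
η = (ΔQ/Q̄) ÷ (ΔI/Ī) = (-149.8/813.8) ÷ (-12290/73695) = 1.104.

1.104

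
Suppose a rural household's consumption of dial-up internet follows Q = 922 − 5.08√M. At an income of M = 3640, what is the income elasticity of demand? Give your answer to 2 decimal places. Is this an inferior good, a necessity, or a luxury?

At M = 3640: Q = 615.511.
dQ/dM = -5.08/(2√M) = -0.0421001 at this income.
η = (dQ/dM)·(M/Q) = -0.0421001 × (3640/615.511) = -0.25.
Since η < 0, the good is an inferior good.

-0.25 (inferior good)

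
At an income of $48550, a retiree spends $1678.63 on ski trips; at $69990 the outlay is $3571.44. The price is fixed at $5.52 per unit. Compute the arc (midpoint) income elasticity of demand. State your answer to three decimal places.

1.993

With a constant price, Q₁ = 1678.63/5.52 = 304.100 and Q₂ = 3571.44/5.52 = 647.000 (equivalently, work directly with expenditure since P cancels).
Midpoint %ΔQ = (3571.44 − 1678.63)/2625.04 = 0.72106; midpoint %ΔI = (69990 − 48550)/59270 = 0.36173.
η = 0.72106 / 0.36173 = 1.993.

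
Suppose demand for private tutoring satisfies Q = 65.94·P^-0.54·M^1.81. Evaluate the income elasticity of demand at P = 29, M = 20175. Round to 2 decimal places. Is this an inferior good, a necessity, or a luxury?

For a multiplicative demand Q = A·P^α·M^β, the income elasticity is β everywhere.
Here β = 1.81, so η = 1.81.
Since η > 1, this is a luxury.

1.81 (luxury)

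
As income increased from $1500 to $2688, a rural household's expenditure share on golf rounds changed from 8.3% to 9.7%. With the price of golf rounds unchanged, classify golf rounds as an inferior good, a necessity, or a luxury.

luxury

The budget share rises as income rises, so η > 1.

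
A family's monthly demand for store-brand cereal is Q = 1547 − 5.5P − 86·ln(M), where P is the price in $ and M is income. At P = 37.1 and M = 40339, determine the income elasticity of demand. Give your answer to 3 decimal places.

At P = 37.1, M = 40339: Q = 430.914.
Holding P constant, ∂Q/∂M = -86/M = -0.00213193.
η_M = (∂Q/∂M)·(M/Q) = -0.00213193 × (40339/430.914) = -0.200.

-0.200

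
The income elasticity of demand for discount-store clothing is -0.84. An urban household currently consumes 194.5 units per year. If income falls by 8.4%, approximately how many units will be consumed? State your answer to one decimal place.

208.2

%ΔQ ≈ η × %ΔI = -0.84 × (-8.4%) = 7.056%.
New Q ≈ 194.5 × (1 + 0.07056) = 208.2.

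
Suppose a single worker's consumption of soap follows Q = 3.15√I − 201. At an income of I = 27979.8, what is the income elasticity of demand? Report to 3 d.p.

At I = 27979.8: Q = 325.906.
dQ/dI = 3.15/(2√I) = 0.00941582 at this income.
η = (dQ/dI)·(I/Q) = 0.00941582 × (27979.8/325.906) = 0.808.

0.808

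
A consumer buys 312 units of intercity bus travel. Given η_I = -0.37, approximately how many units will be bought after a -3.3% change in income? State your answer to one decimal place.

315.8

%ΔQ ≈ η × %ΔI = -0.37 × (-3.3%) = 1.221%.
New Q ≈ 312 × (1 + 0.01221) = 315.8.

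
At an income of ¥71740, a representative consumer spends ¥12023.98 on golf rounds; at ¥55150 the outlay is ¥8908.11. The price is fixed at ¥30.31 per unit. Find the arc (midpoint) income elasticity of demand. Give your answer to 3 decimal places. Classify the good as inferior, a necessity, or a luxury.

With a constant price, Q₁ = 12023.98/30.31 = 396.700 and Q₂ = 8908.11/30.31 = 293.900 (equivalently, work directly with expenditure since P cancels).
Midpoint %ΔQ = (8908.11 − 12023.98)/10466.05 = -0.29771; midpoint %ΔI = (55150 − 71740)/63445 = -0.26149.
η = -0.29771 / -0.26149 = 1.139.
η > 1 ⇒ luxury.

1.139 (luxury)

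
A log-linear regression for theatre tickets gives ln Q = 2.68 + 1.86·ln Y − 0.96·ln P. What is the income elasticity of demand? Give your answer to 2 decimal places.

1.86

In a log-linear demand, the coefficient on ln Y is the income elasticity.
So η = 1.86.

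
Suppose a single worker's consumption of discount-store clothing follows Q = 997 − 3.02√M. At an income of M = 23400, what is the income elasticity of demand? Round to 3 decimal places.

At M = 23400: Q = 535.029.
dQ/dM = -3.02/(2√M) = -0.00987118 at this income.
η = (dQ/dM)·(M/Q) = -0.00987118 × (23400/535.029) = -0.432.

-0.432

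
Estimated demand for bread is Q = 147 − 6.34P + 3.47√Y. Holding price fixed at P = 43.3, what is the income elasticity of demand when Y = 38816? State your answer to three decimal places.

0.615

At P = 43.3, Y = 38816: Q = 556.130.
Holding P constant, ∂Q/∂Y = 3.47/(2√Y) = 0.00880631.
η_Y = (∂Q/∂Y)·(Y/Q) = 0.00880631 × (38816/556.130) = 0.615.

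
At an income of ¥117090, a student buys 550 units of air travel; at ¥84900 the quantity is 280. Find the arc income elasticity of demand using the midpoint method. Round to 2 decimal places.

ΔQ = 280 − 550 = -270; midpoint Q̄ = (550 + 280)/2 = 415.
ΔI = 84900 − 117090 = -32190; midpoint Ī = (117090 + 84900)/2 = 100995.
η = (ΔQ/Q̄) ÷ (ΔI/Ī) = (-270/415) ÷ (-32190/100995) = 2.04.

2.04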